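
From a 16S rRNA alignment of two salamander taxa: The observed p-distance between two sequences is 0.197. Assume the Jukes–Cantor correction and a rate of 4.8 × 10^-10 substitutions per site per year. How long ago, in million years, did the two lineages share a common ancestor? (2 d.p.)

d = −(3/4) ln(1 − 4p/3) = −0.75 ln(1 − 0.262667) = −0.75 ln(0.737333)
  = −0.75 × (-0.304716) = 0.228537 substitutions/site.
Under a molecular clock d = 2μt, so t = d/(2μ) = 0.228537 / (2 × 4.8 × 10^-10) = 238.06 million years.

238.06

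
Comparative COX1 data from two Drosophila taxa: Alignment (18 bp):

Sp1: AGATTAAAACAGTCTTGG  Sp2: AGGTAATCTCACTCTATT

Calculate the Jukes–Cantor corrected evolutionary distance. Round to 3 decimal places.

0.824

The sequences differ at 9 of 18 sites (3, 5, 7, 8, 9, 12, 16, 17, 18), so p = 9/18 = 0.5.
d = −(3/4) ln(1 − 4p/3) = −0.75 ln(1 − 0.666667) = −0.75 ln(0.333333)
  = −0.75 × (-1.098613) = 0.823960 substitutions/site.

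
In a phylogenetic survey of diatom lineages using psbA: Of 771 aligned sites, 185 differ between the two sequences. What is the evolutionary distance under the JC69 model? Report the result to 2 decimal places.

0.29

p = 185/771 ≈ 0.239948.
d = −(3/4) ln(1 − 4p/3) = −0.75 ln(1 − 0.319931) = −0.75 ln(0.680069)
  = −0.75 × (-0.385561) = 0.289171 substitutions/site.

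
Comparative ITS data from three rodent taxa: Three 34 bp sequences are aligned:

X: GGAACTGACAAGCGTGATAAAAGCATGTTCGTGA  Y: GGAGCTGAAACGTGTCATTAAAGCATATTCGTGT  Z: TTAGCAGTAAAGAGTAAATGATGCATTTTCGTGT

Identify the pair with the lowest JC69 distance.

X and Y

X–Y: 8/34 differ, p = 0.235, d = 0.282.
X–Z: 14/34 differ, p = 0.412, d = 0.597.
Y–Z: 11/34 differ, p = 0.324, d = 0.423.
The smallest distance is between X and Y.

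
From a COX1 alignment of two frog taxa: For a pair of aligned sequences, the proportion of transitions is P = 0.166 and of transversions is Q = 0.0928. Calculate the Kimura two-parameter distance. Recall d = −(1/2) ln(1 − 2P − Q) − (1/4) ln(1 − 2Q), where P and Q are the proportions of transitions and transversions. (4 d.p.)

0.3278

Under the Kimura two-parameter model, d = −½ ln(1 − 2P − Q) − ¼ ln(1 − 2Q).
1 − 2P − Q = 0.5752, giving −½ ln(0.5752) = 0.276519.
1 − 2Q = 0.8144, giving −¼ ln(0.8144) = 0.051326.
d = 0.276519 + 0.051326 = 0.327845.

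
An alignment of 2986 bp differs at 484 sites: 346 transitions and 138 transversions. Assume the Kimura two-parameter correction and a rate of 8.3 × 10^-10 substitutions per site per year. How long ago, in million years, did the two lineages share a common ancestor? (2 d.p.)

P = 346/2986 ≈ 0.115874 and Q = 138/2986 ≈ 0.046216.
Under the Kimura two-parameter model, d = −½ ln(1 − 2P − Q) − ¼ ln(1 − 2Q).
1 − 2P − Q = 0.722036, giving −½ ln(0.722036) = 0.162840.
1 − 2Q = 0.907568, giving −¼ ln(0.907568) = 0.024247.
d = 0.162840 + 0.024247 = 0.187087.
Under a molecular clock d = 2μt, so t = d/(2μ) = 0.187087 / (2 × 8.3 × 10^-10) = 112.70 million years.

112.70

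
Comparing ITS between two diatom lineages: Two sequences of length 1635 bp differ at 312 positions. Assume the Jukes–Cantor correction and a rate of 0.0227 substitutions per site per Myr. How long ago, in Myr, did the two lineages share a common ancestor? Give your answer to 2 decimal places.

p = 312/1635 ≈ 0.190826.
d = −(3/4) ln(1 − 4p/3) = −0.75 ln(1 − 0.254435) = −0.75 ln(0.745565)
  = −0.75 × (-0.293613) = 0.220210 substitutions/site.
Under a molecular clock d = 2μt, so t = d/(2μ) = 0.220210 / (2 × 0.0227) = 4.85 Myr.

4.85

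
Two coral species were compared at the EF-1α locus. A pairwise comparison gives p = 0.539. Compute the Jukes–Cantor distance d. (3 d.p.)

d = −(3/4) ln(1 − 4p/3) = −0.75 ln(1 − 0.718667) = −0.75 ln(0.281333)
  = −0.75 × (-1.268216) = 0.951162 substitutions/site.

0.951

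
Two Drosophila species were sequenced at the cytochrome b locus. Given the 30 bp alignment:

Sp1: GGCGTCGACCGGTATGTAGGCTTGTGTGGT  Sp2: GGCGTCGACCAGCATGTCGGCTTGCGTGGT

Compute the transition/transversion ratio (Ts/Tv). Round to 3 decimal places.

Transitions are A↔G and C↔T; transversions are all other mismatches.
Transitions: 3. Transversions: 1.
R = 3/1 = 3.000.

3.000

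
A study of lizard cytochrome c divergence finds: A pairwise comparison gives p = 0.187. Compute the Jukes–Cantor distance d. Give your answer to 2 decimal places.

0.22

d = −(3/4) ln(1 − 4p/3) = −0.75 ln(1 − 0.249333) = −0.75 ln(0.750667)
  = −0.75 × (-0.286793) = 0.215095 substitutions/site.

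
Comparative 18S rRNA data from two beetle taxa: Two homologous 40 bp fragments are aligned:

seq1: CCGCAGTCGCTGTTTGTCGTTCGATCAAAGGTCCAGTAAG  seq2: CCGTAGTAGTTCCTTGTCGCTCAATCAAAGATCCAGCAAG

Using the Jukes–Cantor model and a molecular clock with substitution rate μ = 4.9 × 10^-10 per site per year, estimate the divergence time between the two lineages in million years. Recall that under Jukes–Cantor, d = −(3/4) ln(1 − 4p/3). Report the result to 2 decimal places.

272.97

The sequences differ at 9 of 40 sites (4, 8, 10, 12, 13, 20, 23, 31, 37), so p = 9/40 = 0.225.
d = −(3/4) ln(1 − 4p/3) = −0.75 ln(1 − 0.3) = −0.75 ln(0.7)
  = −0.75 × (-0.356675) = 0.267506 substitutions/site.
Under a molecular clock d = 2μt, so t = d/(2μ) = 0.267506 / (2 × 4.9 × 10^-10) = 272.97 million years.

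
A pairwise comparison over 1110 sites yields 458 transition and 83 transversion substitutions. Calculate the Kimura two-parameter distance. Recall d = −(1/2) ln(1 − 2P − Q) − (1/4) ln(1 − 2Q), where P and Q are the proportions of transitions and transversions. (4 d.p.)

P = 458/1110 ≈ 0.412613 and Q = 83/1110 ≈ 0.074775.
Under the Kimura two-parameter model, d = −½ ln(1 − 2P − Q) − ¼ ln(1 − 2Q).
1 − 2P − Q = 0.099999, giving −½ ln(0.099999) = 1.151298.
1 − 2Q = 0.85045, giving −¼ ln(0.85045) = 0.040497.
d = 1.151298 + 0.040497 = 1.191795.

1.1918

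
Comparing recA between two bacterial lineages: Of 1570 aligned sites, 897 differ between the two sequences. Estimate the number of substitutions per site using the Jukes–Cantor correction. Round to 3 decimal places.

1.076

p = 897/1570 ≈ 0.571338.
d = −(3/4) ln(1 − 4p/3) = −0.75 ln(1 − 0.761784) = −0.75 ln(0.238216)
  = −0.75 × (-1.434577) = 1.075933 substitutions/site.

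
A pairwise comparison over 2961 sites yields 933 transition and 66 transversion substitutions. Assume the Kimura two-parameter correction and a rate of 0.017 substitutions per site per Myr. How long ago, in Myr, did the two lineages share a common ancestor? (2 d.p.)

15.88

P = 933/2961 ≈ 0.315096 and Q = 66/2961 ≈ 0.02229.
Under the Kimura two-parameter model, d = −½ ln(1 − 2P − Q) − ¼ ln(1 − 2Q).
1 − 2P − Q = 0.347518, giving −½ ln(0.347518) = 0.528469.
1 − 2Q = 0.95542, giving −¼ ln(0.95542) = 0.011401.
d = 0.528469 + 0.011401 = 0.539870.
Under a molecular clock d = 2μt, so t = d/(2μ) = 0.539870 / (2 × 0.017) = 15.88 Myr.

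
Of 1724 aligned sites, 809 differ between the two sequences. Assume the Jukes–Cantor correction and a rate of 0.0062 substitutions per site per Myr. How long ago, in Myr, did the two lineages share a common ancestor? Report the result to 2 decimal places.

59.43

p = 809/1724 ≈ 0.469258.
d = −(3/4) ln(1 − 4p/3) = −0.75 ln(1 − 0.625677) = −0.75 ln(0.374323)
  = −0.75 × (-0.982636) = 0.736977 substitutions/site.
Under a molecular clock d = 2μt, so t = d/(2μ) = 0.736977 / (2 × 0.0062) = 59.43 Myr.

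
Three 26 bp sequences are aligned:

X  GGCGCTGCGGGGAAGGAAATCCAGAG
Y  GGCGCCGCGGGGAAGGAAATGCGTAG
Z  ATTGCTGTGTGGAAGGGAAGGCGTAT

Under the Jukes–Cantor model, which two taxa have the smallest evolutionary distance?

X–Y: 4/26 differ, p = 0.154, d = 0.172.
X–Z: 11/26 differ, p = 0.423, d = 0.623.
Y–Z: 9/26 differ, p = 0.346, d = 0.464.
The smallest distance is between X and Y.

X and Y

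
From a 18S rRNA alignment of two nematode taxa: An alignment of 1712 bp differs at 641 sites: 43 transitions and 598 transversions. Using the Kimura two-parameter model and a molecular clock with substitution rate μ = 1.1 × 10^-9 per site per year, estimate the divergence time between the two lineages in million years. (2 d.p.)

252.21

P = 43/1712 ≈ 0.025117 and Q = 598/1712 ≈ 0.349299.
Under the Kimura two-parameter model, d = −½ ln(1 − 2P − Q) − ¼ ln(1 − 2Q).
1 − 2P − Q = 0.600467, giving −½ ln(0.600467) = 0.255024.
1 − 2Q = 0.301402, giving −¼ ln(0.301402) = 0.299828.
d = 0.255024 + 0.299828 = 0.554852.
Under a molecular clock d = 2μt, so t = d/(2μ) = 0.554852 / (2 × 1.1 × 10^-9) = 252.21 million years.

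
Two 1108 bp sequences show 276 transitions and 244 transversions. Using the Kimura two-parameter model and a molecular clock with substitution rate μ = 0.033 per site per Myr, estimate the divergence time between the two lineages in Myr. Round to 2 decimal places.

P = 276/1108 ≈ 0.249097 and Q = 244/1108 ≈ 0.220217.
Under the Kimura two-parameter model, d = −½ ln(1 − 2P − Q) − ¼ ln(1 − 2Q).
1 − 2P − Q = 0.281589, giving −½ ln(0.281589) = 0.633653.
1 − 2Q = 0.559566, giving −¼ ln(0.559566) = 0.145148.
d = 0.633653 + 0.145148 = 0.778801.
Under a molecular clock d = 2μt, so t = d/(2μ) = 0.778801 / (2 × 0.033) = 11.80 Myr.

11.80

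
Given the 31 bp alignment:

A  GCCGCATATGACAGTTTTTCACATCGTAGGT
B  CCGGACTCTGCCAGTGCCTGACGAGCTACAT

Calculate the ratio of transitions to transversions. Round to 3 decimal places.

Transitions are A↔G and C↔T; transversions are all other mismatches.
Transitions: 4. Transversions: 12.
R = 4/12 = 0.333333… ≈ 0.333 (to 3 d.p.).

0.333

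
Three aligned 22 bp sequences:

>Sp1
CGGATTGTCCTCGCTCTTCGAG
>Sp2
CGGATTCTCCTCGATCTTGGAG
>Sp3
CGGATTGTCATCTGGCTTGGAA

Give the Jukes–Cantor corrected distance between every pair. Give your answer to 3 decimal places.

d(Sp1,Sp2) = 0.151, d(Sp1,Sp3) = 0.339, d(Sp2,Sp3) = 0.339

Sp1–Sp2: 3/22 sites differ → p ≈ 0.136364, d = −0.75 ln(1 − 0.181819) = 0.150504 ≈ 0.151.
Sp1–Sp3: 6/22 sites differ → p ≈ 0.272727, d = −0.75 ln(1 − 0.363636) = 0.338988 ≈ 0.339.
Sp2–Sp3: 6/22 sites differ → p ≈ 0.272727, d = −0.75 ln(1 − 0.363636) = 0.338988 ≈ 0.339.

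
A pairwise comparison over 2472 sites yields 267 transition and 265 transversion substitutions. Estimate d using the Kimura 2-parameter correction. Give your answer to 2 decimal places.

P = 267/2472 ≈ 0.10801 and Q = 265/2472 ≈ 0.107201.
Under the Kimura two-parameter model, d = −½ ln(1 − 2P − Q) − ¼ ln(1 − 2Q).
1 − 2P − Q = 0.676779, giving −½ ln(0.676779) = 0.195205.
1 − 2Q = 0.785598, giving −¼ ln(0.785598) = 0.060328.
d = 0.195205 + 0.060328 = 0.255533.

0.26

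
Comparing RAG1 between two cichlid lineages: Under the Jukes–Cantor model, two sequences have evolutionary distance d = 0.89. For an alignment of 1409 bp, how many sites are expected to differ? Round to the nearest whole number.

Invert JC69: p = (3/4)(1 − e^(−4d/3)) = 0.75 × (1 − e^(-1.186667)) = 0.75 × (1 − 0.305237) = 0.521072.
Expected differing sites = pL ≈ 0.521072 × 1409 = 734.190448 ≈ 734.

734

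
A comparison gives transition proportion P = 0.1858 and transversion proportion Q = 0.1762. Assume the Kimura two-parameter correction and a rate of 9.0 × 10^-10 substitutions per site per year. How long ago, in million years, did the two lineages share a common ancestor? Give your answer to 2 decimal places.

Under the Kimura two-parameter model, d = −½ ln(1 − 2P − Q) − ¼ ln(1 − 2Q).
1 − 2P − Q = 0.4522, giving −½ ln(0.4522) = 0.396815.
1 − 2Q = 0.6476, giving −¼ ln(0.6476) = 0.108621.
d = 0.396815 + 0.108621 = 0.505436.
Under a molecular clock d = 2μt, so t = d/(2μ) = 0.505436 / (2 × 9.0 × 10^-10) = 280.80 million years.

280.80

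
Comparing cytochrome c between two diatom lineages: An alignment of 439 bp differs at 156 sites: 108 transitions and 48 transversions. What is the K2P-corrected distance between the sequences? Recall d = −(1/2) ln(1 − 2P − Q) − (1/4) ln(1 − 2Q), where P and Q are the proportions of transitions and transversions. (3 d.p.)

0.522

P = 108/439 ≈ 0.246014 and Q = 48/439 ≈ 0.109339.
Under the Kimura two-parameter model, d = −½ ln(1 − 2P − Q) − ¼ ln(1 − 2Q).
1 − 2P − Q = 0.398633, giving −½ ln(0.398633) = 0.459857.
1 − 2Q = 0.781322, giving −¼ ln(0.781322) = 0.061692.
d = 0.459857 + 0.061692 = 0.521549.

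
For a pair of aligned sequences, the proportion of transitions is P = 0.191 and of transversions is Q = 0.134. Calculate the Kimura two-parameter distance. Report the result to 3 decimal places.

Under the Kimura two-parameter model, d = −½ ln(1 − 2P − Q) − ¼ ln(1 − 2Q).
1 − 2P − Q = 0.484, giving −½ ln(0.484) = 0.362835.
1 − 2Q = 0.732, giving −¼ ln(0.732) = 0.077994.
d = 0.362835 + 0.077994 = 0.440829.

0.441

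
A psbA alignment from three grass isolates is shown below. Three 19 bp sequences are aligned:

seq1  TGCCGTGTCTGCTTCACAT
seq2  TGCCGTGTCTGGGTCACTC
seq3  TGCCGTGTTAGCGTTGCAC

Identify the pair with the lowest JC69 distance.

seq1–seq2: 4/19 differ, p = 0.211, d = 0.247.
seq1–seq3: 6/19 differ, p = 0.316, d = 0.410.
seq2–seq3: 6/19 differ, p = 0.316, d = 0.410.
The smallest distance is between seq1 and seq2.

seq1 and seq2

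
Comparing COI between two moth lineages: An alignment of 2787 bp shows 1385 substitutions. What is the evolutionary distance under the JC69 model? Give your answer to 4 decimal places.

p = 1385/2787 ≈ 0.49695.
d = −(3/4) ln(1 − 4p/3) = −0.75 ln(1 − 0.6626) = −0.75 ln(0.3374)
  = −0.75 × (-1.086486) = 0.814865 substitutions/site.

0.8149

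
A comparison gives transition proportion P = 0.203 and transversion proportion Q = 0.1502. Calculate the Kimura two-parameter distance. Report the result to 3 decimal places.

Under the Kimura two-parameter model, d = −½ ln(1 − 2P − Q) − ¼ ln(1 − 2Q).
1 − 2P − Q = 0.4438, giving −½ ln(0.4438) = 0.406191.
1 − 2Q = 0.6996, giving −¼ ln(0.6996) = 0.089312.
d = 0.406191 + 0.089312 = 0.495503.

0.496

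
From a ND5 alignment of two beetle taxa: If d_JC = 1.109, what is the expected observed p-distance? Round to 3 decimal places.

0.579

p = (3/4)(1 − e^(−4d/3)) = 0.75 × (1 − e^(-1.478667)) = 0.75 × (1 − 0.227941) = 0.579044.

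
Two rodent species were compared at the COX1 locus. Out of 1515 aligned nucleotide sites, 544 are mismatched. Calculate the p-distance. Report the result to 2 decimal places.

p = 544/1515 = 0.359075… ≈ 0.36 (to 2 d.p.).

0.36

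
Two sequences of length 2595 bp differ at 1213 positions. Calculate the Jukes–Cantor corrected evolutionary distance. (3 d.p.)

0.732

p = 1213/2595 ≈ 0.467437.
d = −(3/4) ln(1 − 4p/3) = −0.75 ln(1 − 0.623249) = −0.75 ln(0.376751)
  = −0.75 × (-0.976171) = 0.732128 substitutions/site.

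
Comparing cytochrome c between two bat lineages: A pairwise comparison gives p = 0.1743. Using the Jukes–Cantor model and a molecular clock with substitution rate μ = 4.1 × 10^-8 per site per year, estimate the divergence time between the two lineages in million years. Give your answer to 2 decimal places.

d = −(3/4) ln(1 − 4p/3) = −0.75 ln(1 − 0.2324) = −0.75 ln(0.7676)
  = −0.75 × (-0.264487) = 0.198365 substitutions/site.
Under a molecular clock d = 2μt, so t = d/(2μ) = 0.198365 / (2 × 4.1 × 10^-8) = 2.42 million years.

2.42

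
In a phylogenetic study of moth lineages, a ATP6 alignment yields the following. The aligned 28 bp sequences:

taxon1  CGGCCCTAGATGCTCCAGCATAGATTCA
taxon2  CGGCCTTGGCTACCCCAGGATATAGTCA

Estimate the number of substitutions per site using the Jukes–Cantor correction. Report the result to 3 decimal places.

The sequences differ at 8 of 28 sites (6, 8, 10, 12, 14, 19, 23, 25), so p = 8/28 ≈ 0.285714.
d = −(3/4) ln(1 − 4p/3) = −0.75 ln(1 − 0.380952) = −0.75 ln(0.619048)
  = −0.75 × (-0.479572) = 0.359679 substitutions/site.

0.360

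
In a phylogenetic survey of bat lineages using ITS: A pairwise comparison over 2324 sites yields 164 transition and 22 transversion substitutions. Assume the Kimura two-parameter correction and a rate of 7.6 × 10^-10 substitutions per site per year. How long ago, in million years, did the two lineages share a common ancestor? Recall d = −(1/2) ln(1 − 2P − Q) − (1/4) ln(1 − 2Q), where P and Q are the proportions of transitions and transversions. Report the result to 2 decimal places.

56.84

P = 164/2324 ≈ 0.070568 and Q = 22/2324 ≈ 0.009466.
Under the Kimura two-parameter model, d = −½ ln(1 − 2P − Q) − ¼ ln(1 − 2Q).
1 − 2P − Q = 0.849398, giving −½ ln(0.849398) = 0.081614.
1 − 2Q = 0.981068, giving −¼ ln(0.981068) = 0.004778.
d = 0.081614 + 0.004778 = 0.086392.
Under a molecular clock d = 2μt, so t = d/(2μ) = 0.086392 / (2 × 7.6 × 10^-10) = 56.84 million years.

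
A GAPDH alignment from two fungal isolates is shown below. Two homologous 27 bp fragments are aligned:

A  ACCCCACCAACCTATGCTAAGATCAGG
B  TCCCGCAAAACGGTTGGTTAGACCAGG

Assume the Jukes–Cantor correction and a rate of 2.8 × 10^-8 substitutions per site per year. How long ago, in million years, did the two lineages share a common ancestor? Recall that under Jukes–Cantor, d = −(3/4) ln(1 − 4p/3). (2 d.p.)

10.49

The sequences differ at 11 of 27 sites, so p = 11/27 ≈ 0.407407.
d = −(3/4) ln(1 − 4p/3) = −0.75 ln(1 − 0.543209) = −0.75 ln(0.456791)
  = −0.75 × (-0.783529) = 0.587647 substitutions/site.
Under a molecular clock d = 2μt, so t = d/(2μ) = 0.587647 / (2 × 2.8 × 10^-8) = 10.49 million years.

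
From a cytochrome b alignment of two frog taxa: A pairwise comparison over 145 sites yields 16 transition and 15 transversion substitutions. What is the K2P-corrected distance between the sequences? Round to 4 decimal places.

P = 16/145 ≈ 0.110345 and Q = 15/145 ≈ 0.103448.
Under the Kimura two-parameter model, d = −½ ln(1 − 2P − Q) − ¼ ln(1 − 2Q).
1 − 2P − Q = 0.675862, giving −½ ln(0.675862) = 0.195883.
1 − 2Q = 0.793104, giving −¼ ln(0.793104) = 0.057950.
d = 0.195883 + 0.057950 = 0.253833.

0.2538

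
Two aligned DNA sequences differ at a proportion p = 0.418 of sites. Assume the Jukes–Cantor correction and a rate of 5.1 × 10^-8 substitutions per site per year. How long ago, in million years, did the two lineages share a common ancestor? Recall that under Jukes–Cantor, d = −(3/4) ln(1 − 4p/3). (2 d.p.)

d = −(3/4) ln(1 − 4p/3) = −0.75 ln(1 − 0.557333) = −0.75 ln(0.442667)
  = −0.75 × (-0.814937) = 0.611203 substitutions/site.
Under a molecular clock d = 2μt, so t = d/(2μ) = 0.611203 / (2 × 5.1 × 10^-8) = 5.99 million years.

5.99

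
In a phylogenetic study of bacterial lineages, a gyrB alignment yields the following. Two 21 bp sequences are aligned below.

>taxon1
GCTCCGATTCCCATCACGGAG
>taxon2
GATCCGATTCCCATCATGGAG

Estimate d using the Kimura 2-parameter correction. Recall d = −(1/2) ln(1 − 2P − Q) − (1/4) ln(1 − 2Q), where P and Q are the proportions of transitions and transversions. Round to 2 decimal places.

0.10

Of 21 sites, 1 differences are transitions and 1 are transversions, so P = 1/21 ≈ 0.047619 and Q = 1/21 ≈ 0.047619.
Under the Kimura two-parameter model, d = −½ ln(1 − 2P − Q) − ¼ ln(1 − 2Q).
1 − 2P − Q = 0.857143, giving −½ ln(0.857143) = 0.077075.
1 − 2Q = 0.904762, giving −¼ ln(0.904762) = 0.025021.
d = 0.077075 + 0.025021 = 0.102096.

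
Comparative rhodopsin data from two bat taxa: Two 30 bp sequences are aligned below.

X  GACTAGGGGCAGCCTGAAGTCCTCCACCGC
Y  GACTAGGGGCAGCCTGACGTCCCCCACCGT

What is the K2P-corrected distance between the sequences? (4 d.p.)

0.1084

Of 30 sites, 2 differences are transitions and 1 are transversions, so P = 2/30 ≈ 0.066667 and Q = 1/30 ≈ 0.033333.
Under the Kimura two-parameter model, d = −½ ln(1 − 2P − Q) − ¼ ln(1 − 2Q).
1 − 2P − Q = 0.833333, giving −½ ln(0.833333) = 0.091161.
1 − 2Q = 0.933334, giving −¼ ln(0.933334) = 0.017248.
d = 0.091161 + 0.017248 = 0.108409.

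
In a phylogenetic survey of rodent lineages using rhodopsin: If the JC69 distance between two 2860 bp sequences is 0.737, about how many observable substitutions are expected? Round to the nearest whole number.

Invert JC69: p = (3/4)(1 − e^(−4d/3)) = 0.75 × (1 − e^(-0.982667)) = 0.75 × (1 − 0.374311) = 0.469267.
Expected differing sites = pL ≈ 0.469267 × 2860 = 1342.10362 ≈ 1342.

1342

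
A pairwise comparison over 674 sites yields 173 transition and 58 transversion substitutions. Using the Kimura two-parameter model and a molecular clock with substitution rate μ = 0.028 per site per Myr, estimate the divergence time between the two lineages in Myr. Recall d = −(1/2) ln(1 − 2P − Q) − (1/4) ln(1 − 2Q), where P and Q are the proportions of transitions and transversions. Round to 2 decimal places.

P = 173/674 ≈ 0.256677 and Q = 58/674 ≈ 0.086053.
Under the Kimura two-parameter model, d = −½ ln(1 − 2P − Q) − ¼ ln(1 − 2Q).
1 − 2P − Q = 0.400593, giving −½ ln(0.400593) = 0.457405.
1 − 2Q = 0.827894, giving −¼ ln(0.827894) = 0.047218.
d = 0.457405 + 0.047218 = 0.504623.
Under a molecular clock d = 2μt, so t = d/(2μ) = 0.504623 / (2 × 0.028) = 9.01 Myr.

9.01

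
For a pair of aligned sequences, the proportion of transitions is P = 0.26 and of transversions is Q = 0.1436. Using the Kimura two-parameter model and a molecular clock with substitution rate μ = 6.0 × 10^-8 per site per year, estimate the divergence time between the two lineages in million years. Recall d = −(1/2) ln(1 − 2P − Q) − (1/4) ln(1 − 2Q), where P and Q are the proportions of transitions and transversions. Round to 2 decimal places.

Under the Kimura two-parameter model, d = −½ ln(1 − 2P − Q) − ¼ ln(1 − 2Q).
1 − 2P − Q = 0.3364, giving −½ ln(0.3364) = 0.544727.
1 − 2Q = 0.7128, giving −¼ ln(0.7128) = 0.084639.
d = 0.544727 + 0.084639 = 0.629366.
Under a molecular clock d = 2μt, so t = d/(2μ) = 0.629366 / (2 × 6.0 × 10^-8) = 5.24 million years.

5.24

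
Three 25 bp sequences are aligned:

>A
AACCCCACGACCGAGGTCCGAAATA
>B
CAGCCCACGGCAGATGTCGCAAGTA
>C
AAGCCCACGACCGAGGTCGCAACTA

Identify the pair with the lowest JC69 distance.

A–B: 8/25 differ, p = 0.320, d = 0.417.
A–C: 4/25 differ, p = 0.160, d = 0.180.
B–C: 5/25 differ, p = 0.200, d = 0.233.
The smallest distance is between A and C.

A and C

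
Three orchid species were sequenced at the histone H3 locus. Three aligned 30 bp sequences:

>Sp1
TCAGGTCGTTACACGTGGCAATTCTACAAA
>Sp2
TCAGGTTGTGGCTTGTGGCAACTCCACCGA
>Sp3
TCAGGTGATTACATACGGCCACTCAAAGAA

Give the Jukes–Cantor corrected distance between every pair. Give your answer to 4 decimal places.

d(Sp1,Sp2) = 0.3831, d(Sp1,Sp3) = 0.4408, d(Sp2,Sp3) = 0.5716

Sp1–Sp2: 9/30 sites differ → p = 0.3, d = −0.75 ln(1 − 0.4) = 0.383119 ≈ 0.3831.
Sp1–Sp3: 10/30 sites differ → p ≈ 0.333333, d = −0.75 ln(1 − 0.444444) = 0.440839 ≈ 0.4408.
Sp2–Sp3: 12/30 sites differ → p = 0.4, d = −0.75 ln(1 − 0.533333) = 0.571605 ≈ 0.5716.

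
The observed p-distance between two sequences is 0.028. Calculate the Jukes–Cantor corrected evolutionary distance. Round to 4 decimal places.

d = −(3/4) ln(1 − 4p/3) = −0.75 ln(1 − 0.037333) = −0.75 ln(0.962667)
  = −0.75 × (-0.038048) = 0.028536 substitutions/site.

0.0285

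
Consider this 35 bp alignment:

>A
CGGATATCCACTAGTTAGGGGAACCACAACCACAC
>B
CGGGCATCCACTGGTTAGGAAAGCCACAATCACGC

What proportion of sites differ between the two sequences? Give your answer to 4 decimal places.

The sequences differ at 8 of 35 positions (sites 4, 5, 13, 20, 21, 23, 30, 34).
p = 8/35 = 0.228571… ≈ 0.2286 (to 4 d.p.).

0.2286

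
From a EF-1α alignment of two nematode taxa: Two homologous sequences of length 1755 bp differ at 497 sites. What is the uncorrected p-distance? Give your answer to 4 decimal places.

p = 497/1755 = 0.283190… ≈ 0.2832 (to 4 d.p.).

0.2832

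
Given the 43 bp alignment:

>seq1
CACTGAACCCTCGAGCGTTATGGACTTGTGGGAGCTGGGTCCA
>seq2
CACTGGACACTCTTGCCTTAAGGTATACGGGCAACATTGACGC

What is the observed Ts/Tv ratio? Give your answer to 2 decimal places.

Transitions are A↔G and C↔T; transversions are all other mismatches.
Transitions: 2. Transversions: 17.
R = 2/17 = 0.117647… ≈ 0.12 (to 2 d.p.).

0.12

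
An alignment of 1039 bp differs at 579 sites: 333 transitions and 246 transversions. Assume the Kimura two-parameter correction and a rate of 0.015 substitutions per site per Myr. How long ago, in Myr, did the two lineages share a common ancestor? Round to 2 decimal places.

P = 333/1039 ≈ 0.3205 and Q = 246/1039 ≈ 0.236766.
Under the Kimura two-parameter model, d = −½ ln(1 − 2P − Q) − ¼ ln(1 − 2Q).
1 − 2P − Q = 0.122234, giving −½ ln(0.122234) = 1.050909.
1 − 2Q = 0.526468, giving −¼ ln(0.526468) = 0.160391.
d = 1.050909 + 0.160391 = 1.211300.
Under a molecular clock d = 2μt, so t = d/(2μ) = 1.211300 / (2 × 0.015) = 40.38 Myr.

40.38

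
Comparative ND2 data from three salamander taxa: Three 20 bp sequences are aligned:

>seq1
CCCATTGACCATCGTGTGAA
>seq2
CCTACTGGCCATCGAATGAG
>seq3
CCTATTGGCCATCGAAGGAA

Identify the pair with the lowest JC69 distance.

seq1–seq2: 6/20 differ, p = 0.300, d = 0.383.
seq1–seq3: 5/20 differ, p = 0.250, d = 0.304.
seq2–seq3: 3/20 differ, p = 0.150, d = 0.167.
The smallest distance is between seq2 and seq3.

seq2 and seq3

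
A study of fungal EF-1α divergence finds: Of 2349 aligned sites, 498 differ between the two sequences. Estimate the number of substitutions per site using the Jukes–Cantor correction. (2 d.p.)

p = 498/2349 ≈ 0.212005.
d = −(3/4) ln(1 − 4p/3) = −0.75 ln(1 − 0.282673) = −0.75 ln(0.717327)
  = −0.75 × (-0.332223) = 0.249167 substitutions/site.

0.25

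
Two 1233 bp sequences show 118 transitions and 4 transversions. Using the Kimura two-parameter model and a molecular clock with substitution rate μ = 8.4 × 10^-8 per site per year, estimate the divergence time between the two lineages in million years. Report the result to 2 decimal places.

0.65

P = 118/1233 ≈ 0.095702 and Q = 4/1233 ≈ 0.003244.
Under the Kimura two-parameter model, d = −½ ln(1 − 2P − Q) − ¼ ln(1 − 2Q).
1 − 2P − Q = 0.805352, giving −½ ln(0.805352) = 0.108238.
1 − 2Q = 0.993512, giving −¼ ln(0.993512) = 0.001627.
d = 0.108238 + 0.001627 = 0.109865.
Under a molecular clock d = 2μt, so t = d/(2μ) = 0.109865 / (2 × 8.4 × 10^-8) = 0.65 million years.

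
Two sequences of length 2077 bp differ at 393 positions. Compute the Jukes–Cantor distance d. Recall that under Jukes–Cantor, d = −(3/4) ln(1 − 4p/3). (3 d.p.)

p = 393/2077 ≈ 0.189215.
d = −(3/4) ln(1 − 4p/3) = −0.75 ln(1 − 0.252287) = −0.75 ln(0.747713)
  = −0.75 × (-0.290736) = 0.218052 substitutions/site.

0.218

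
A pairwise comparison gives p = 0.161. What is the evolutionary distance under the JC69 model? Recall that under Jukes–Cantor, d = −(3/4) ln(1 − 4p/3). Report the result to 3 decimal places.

0.181

d = −(3/4) ln(1 − 4p/3) = −0.75 ln(1 − 0.214667) = −0.75 ln(0.785333)
  = −0.75 × (-0.241647) = 0.181235 substitutions/site.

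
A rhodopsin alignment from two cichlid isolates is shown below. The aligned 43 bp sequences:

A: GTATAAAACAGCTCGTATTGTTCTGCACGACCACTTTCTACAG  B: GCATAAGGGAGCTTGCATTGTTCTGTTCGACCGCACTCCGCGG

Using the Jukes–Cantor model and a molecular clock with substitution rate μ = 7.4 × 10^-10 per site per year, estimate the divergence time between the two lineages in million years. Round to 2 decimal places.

288.52

The sequences differ at 14 of 43 sites, so p = 14/43 ≈ 0.325581.
d = −(3/4) ln(1 − 4p/3) = −0.75 ln(1 − 0.434108) = −0.75 ln(0.565892)
  = −0.75 × (-0.569352) = 0.427014 substitutions/site.
Under a molecular clock d = 2μt, so t = d/(2μ) = 0.427014 / (2 × 7.4 × 10^-10) = 288.52 million years.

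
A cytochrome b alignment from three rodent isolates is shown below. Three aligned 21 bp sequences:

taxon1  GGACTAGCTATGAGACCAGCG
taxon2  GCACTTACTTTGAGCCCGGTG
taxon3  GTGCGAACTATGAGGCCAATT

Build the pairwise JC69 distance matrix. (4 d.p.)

d(taxon1,taxon2) = 0.4408, d(taxon1,taxon3) = 0.5319, d(taxon2,taxon3) = 0.6355

taxon1–taxon2: 7/21 sites differ → p ≈ 0.333333, d = −0.75 ln(1 − 0.444444) = 0.440839 ≈ 0.4408.
taxon1–taxon3: 8/21 sites differ → p ≈ 0.380952, d = −0.75 ln(1 − 0.507936) = 0.531860 ≈ 0.5319.
taxon2–taxon3: 9/21 sites differ → p ≈ 0.428571, d = −0.75 ln(1 − 0.571428) = 0.635472 ≈ 0.6355.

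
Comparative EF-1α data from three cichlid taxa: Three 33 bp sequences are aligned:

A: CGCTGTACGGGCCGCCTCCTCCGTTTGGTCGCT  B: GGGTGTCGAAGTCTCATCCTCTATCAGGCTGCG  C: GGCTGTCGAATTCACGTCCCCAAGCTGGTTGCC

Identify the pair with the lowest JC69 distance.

B and C

A–B: 16/33 differ, p = 0.485, d = 0.780.
A–C: 16/33 differ, p = 0.485, d = 0.780.
B–C: 10/33 differ, p = 0.303, d = 0.388.
The smallest distance is between B and C.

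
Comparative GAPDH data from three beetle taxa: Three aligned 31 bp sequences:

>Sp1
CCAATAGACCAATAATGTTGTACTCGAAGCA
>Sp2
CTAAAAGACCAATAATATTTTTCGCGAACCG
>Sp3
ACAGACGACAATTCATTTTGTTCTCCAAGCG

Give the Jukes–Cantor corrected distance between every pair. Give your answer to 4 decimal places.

d(Sp1,Sp2) = 0.3163, d(Sp1,Sp3) = 0.4806, d(Sp2,Sp3) = 0.5445

Sp1–Sp2: 8/31 sites differ → p ≈ 0.258065, d = −0.75 ln(1 − 0.344087) = 0.316295 ≈ 0.3163.
Sp1–Sp3: 11/31 sites differ → p ≈ 0.354839, d = −0.75 ln(1 − 0.473119) = 0.480585 ≈ 0.4806.
Sp2–Sp3: 12/31 sites differ → p ≈ 0.387097, d = −0.75 ln(1 − 0.516129) = 0.544453 ≈ 0.5445.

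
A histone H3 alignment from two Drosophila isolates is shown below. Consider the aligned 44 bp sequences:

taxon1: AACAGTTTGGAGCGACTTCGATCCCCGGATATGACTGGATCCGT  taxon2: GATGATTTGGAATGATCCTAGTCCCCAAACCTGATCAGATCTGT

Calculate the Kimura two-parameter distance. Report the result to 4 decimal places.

Of 44 sites, 19 differences are transitions and 1 are transversions, so P = 19/44 ≈ 0.431818 and Q = 1/44 ≈ 0.022727.
Under the Kimura two-parameter model, d = −½ ln(1 − 2P − Q) − ¼ ln(1 − 2Q).
1 − 2P − Q = 0.113637, giving −½ ln(0.113637) = 1.087373.
1 − 2Q = 0.954546, giving −¼ ln(0.954546) = 0.011630.
d = 1.087373 + 0.011630 = 1.099003.

1.0990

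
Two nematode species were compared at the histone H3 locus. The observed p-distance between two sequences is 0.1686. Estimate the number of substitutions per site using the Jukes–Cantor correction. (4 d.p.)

d = −(3/4) ln(1 − 4p/3) = −0.75 ln(1 − 0.2248) = −0.75 ln(0.7752)
  = −0.75 × (-0.254634) = 0.190976 substitutions/site.

0.1910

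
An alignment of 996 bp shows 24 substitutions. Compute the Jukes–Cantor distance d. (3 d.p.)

0.024

p = 24/996 ≈ 0.024096.
d = −(3/4) ln(1 − 4p/3) = −0.75 ln(1 − 0.032128) = −0.75 ln(0.967872)
  = −0.75 × (-0.032655) = 0.024491 substitutions/site.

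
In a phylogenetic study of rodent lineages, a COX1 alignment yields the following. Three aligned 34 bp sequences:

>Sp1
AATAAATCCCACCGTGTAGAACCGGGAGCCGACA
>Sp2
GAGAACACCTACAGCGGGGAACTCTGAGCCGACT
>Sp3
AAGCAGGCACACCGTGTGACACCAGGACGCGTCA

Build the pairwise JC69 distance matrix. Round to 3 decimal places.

d(Sp1,Sp2) = 0.535, d(Sp1,Sp3) = 0.477, d(Sp2,Sp3) = 0.918

Sp1–Sp2: 13/34 sites differ → p ≈ 0.382353, d = −0.75 ln(1 − 0.509804) = 0.534712 ≈ 0.535.
Sp1–Sp3: 12/34 sites differ → p ≈ 0.352941, d = −0.75 ln(1 − 0.470588) = 0.476991 ≈ 0.477.
Sp2–Sp3: 18/34 sites differ → p ≈ 0.529412, d = −0.75 ln(1 − 0.705883) = 0.917833 ≈ 0.918.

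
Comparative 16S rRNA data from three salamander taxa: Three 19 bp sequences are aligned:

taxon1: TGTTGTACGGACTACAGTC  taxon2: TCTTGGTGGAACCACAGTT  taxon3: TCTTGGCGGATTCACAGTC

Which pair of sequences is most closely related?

taxon1–taxon2: 7/19 differ, p = 0.368, d = 0.507.
taxon1–taxon3: 8/19 differ, p = 0.421, d = 0.618.
taxon2–taxon3: 4/19 differ, p = 0.211, d = 0.247.
The smallest distance is between taxon2 and taxon3.

taxon2 and taxon3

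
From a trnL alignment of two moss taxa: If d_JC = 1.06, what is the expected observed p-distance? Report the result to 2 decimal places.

p = (3/4)(1 − e^(−4d/3)) = 0.75 × (1 − e^(-1.413333)) = 0.75 × (1 − 0.243331) = 0.567502.

0.57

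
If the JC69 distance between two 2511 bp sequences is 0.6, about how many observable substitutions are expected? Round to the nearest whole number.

Invert JC69: p = (3/4)(1 − e^(−4d/3)) = 0.75 × (1 − e^(-0.8)) = 0.75 × (1 − 0.449329) = 0.413003.
Expected differing sites = pL ≈ 0.413003 × 2511 = 1037.050533 ≈ 1037.

1037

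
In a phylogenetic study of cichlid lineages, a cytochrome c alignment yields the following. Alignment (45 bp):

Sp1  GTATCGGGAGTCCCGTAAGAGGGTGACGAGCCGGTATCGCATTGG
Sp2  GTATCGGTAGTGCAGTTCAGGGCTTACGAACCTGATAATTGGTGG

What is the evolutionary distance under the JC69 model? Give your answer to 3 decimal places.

The sequences differ at 19 of 45 sites, so p = 19/45 ≈ 0.422222.
d = −(3/4) ln(1 − 4p/3) = −0.75 ln(1 − 0.562963) = −0.75 ln(0.437037)
  = −0.75 × (-0.827737) = 0.620803 substitutions/site.

0.621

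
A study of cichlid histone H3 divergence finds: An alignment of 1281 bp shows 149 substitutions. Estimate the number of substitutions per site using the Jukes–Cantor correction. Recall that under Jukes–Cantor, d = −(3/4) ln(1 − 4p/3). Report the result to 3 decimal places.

0.126

p = 149/1281 ≈ 0.116315.
d = −(3/4) ln(1 − 4p/3) = −0.75 ln(1 − 0.155087) = −0.75 ln(0.844913)
  = −0.75 × (-0.168522) = 0.126392 substitutions/site.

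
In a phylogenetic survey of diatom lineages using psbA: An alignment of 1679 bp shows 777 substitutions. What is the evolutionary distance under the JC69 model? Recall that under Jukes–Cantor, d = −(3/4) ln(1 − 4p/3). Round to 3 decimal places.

0.720

p = 777/1679 ≈ 0.462775.
d = −(3/4) ln(1 − 4p/3) = −0.75 ln(1 − 0.617033) = −0.75 ln(0.382967)
  = −0.75 × (-0.959806) = 0.719855 substitutions/site.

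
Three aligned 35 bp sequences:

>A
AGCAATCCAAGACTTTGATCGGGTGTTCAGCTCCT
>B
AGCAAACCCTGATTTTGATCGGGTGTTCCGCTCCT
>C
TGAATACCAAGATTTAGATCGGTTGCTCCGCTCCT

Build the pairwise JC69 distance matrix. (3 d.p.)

A–B: 5/35 sites differ → p ≈ 0.142857, d = −0.75 ln(1 − 0.190476) = 0.158482 ≈ 0.158.
A–C: 9/35 sites differ → p ≈ 0.257143, d = −0.75 ln(1 − 0.342857) = 0.314890 ≈ 0.315.
B–C: 8/35 sites differ → p ≈ 0.228571, d = −0.75 ln(1 − 0.304761) = 0.272625 ≈ 0.273.

d(A,B) = 0.158, d(A,C) = 0.315, d(B,C) = 0.273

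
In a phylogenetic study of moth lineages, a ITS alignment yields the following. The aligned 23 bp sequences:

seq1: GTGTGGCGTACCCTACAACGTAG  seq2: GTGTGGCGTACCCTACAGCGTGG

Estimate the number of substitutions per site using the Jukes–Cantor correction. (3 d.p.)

The sequences differ at 2 of 23 sites (18, 22), so p = 2/23 ≈ 0.086957.
d = −(3/4) ln(1 − 4p/3) = −0.75 ln(1 − 0.115943) = −0.75 ln(0.884057)
  = −0.75 × (-0.123234) = 0.092426 substitutions/site.

0.092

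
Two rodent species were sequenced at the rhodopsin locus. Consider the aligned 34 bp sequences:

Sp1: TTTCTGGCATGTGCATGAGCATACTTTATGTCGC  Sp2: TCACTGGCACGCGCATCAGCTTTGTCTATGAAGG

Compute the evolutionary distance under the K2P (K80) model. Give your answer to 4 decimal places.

Of 34 sites, 4 differences are transitions and 8 are transversions, so P = 4/34 ≈ 0.117647 and Q = 8/34 ≈ 0.235294.
Under the Kimura two-parameter model, d = −½ ln(1 − 2P − Q) − ¼ ln(1 − 2Q).
1 − 2P − Q = 0.529412, giving −½ ln(0.529412) = 0.317994.
1 − 2Q = 0.529412, giving −¼ ln(0.529412) = 0.158997.
d = 0.317994 + 0.158997 = 0.476991.

0.4770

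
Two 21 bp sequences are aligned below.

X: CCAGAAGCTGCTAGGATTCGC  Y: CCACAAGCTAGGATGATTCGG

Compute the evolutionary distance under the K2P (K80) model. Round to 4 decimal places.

Of 21 sites, 1 differences are transitions and 5 are transversions, so P = 1/21 ≈ 0.047619 and Q = 5/21 ≈ 0.238095.
Under the Kimura two-parameter model, d = −½ ln(1 − 2P − Q) − ¼ ln(1 − 2Q).
1 − 2P − Q = 0.666667, giving −½ ln(0.666667) = 0.202732.
1 − 2Q = 0.52381, giving −¼ ln(0.52381) = 0.161657.
d = 0.202732 + 0.161657 = 0.364389.

0.3644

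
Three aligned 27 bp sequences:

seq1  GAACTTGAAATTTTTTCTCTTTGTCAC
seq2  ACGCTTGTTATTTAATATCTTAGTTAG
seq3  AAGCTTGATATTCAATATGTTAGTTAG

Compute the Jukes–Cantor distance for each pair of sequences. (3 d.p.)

seq1–seq2: 11/27 sites differ → p ≈ 0.407407, d = −0.75 ln(1 − 0.543209) = 0.587647 ≈ 0.588.
seq1–seq3: 11/27 sites differ → p ≈ 0.407407, d = −0.75 ln(1 − 0.543209) = 0.587647 ≈ 0.588.
seq2–seq3: 4/27 sites differ → p ≈ 0.148148, d = −0.75 ln(1 − 0.197531) = 0.165047 ≈ 0.165.

d(seq1,seq2) = 0.588, d(seq1,seq3) = 0.588, d(seq2,seq3) = 0.165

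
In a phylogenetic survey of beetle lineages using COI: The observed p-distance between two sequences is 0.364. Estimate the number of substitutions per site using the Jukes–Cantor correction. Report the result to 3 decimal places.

d = −(3/4) ln(1 − 4p/3) = −0.75 ln(1 − 0.485333) = −0.75 ln(0.514667)
  = −0.75 × (-0.664235) = 0.498176 substitutions/site.

0.498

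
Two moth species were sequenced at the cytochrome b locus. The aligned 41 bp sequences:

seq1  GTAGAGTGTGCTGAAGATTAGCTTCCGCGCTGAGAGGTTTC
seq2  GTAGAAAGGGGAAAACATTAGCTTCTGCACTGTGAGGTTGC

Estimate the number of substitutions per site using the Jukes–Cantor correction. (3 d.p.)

The sequences differ at 11 of 41 sites, so p = 11/41 ≈ 0.268293.
d = −(3/4) ln(1 − 4p/3) = −0.75 ln(1 − 0.357724) = −0.75 ln(0.642276)
  = −0.75 × (-0.442737) = 0.332053 substitutions/site.

0.332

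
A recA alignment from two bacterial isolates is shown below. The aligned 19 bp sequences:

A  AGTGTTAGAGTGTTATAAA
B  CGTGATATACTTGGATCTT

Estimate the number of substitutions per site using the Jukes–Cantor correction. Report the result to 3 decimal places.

The sequences differ at 10 of 19 sites (1, 5, 8, 10, 12, 13, 14, 17, 18, 19), so p = 10/19 ≈ 0.526316.
d = −(3/4) ln(1 − 4p/3) = −0.75 ln(1 − 0.701755) = −0.75 ln(0.298245)
  = −0.75 × (-1.209840) = 0.907380 substitutions/site.

0.907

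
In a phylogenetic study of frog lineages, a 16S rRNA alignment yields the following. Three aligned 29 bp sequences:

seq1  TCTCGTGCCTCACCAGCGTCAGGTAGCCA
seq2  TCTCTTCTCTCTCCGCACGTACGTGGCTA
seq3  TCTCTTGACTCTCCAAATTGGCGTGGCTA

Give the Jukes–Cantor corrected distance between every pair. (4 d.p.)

d(seq1,seq2) = 0.6829, d(seq1,seq3) = 0.5285, d(seq2,seq3) = 0.3439

seq1–seq2: 13/29 sites differ → p ≈ 0.448276, d = −0.75 ln(1 − 0.597701) = 0.682920 ≈ 0.6829.
seq1–seq3: 11/29 sites differ → p ≈ 0.37931, d = −0.75 ln(1 − 0.505747) = 0.528531 ≈ 0.5285.
seq2–seq3: 8/29 sites differ → p ≈ 0.275862, d = −0.75 ln(1 − 0.367816) = 0.343931 ≈ 0.3439.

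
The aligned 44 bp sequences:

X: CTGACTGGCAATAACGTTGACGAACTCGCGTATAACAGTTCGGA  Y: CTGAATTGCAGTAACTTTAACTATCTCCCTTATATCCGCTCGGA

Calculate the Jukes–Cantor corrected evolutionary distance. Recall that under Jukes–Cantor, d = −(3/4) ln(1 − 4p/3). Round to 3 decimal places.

0.339

The sequences differ at 12 of 44 sites, so p = 12/44 ≈ 0.272727.
d = −(3/4) ln(1 − 4p/3) = −0.75 ln(1 − 0.363636) = −0.75 ln(0.636364)
  = −0.75 × (-0.451985) = 0.338989 substitutions/site.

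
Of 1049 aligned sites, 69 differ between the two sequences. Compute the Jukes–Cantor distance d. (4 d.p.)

p = 69/1049 ≈ 0.065777.
d = −(3/4) ln(1 − 4p/3) = −0.75 ln(1 − 0.087703) = −0.75 ln(0.912297)
  = −0.75 × (-0.091790) = 0.068843 substitutions/site.

0.0688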